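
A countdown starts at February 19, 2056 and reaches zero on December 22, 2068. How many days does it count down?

Feb 19, 2056 → Feb 19, 2057: 366 days (Feb 29, 2056 is in that span).
Feb 19, 2057 → Feb 19, 2058: 365 days.
Feb 19, 2058 → Feb 19, 2059: 365 days.
Feb 19, 2059 → Feb 19, 2060: 365 days.
Feb 19, 2060 → Feb 19, 2061: 366 days (Feb 29, 2060 is in that span).
Feb 19, 2061 → Feb 19, 2062: 365 days.
Feb 19, 2062 → Feb 19, 2063: 365 days.
Feb 19, 2063 → Feb 19, 2064: 365 days.
Feb 19, 2064 → Feb 19, 2065: 366 days (Feb 29, 2064 is in that span).
Feb 19, 2065 → Feb 19, 2066: 365 days.
Feb 19, 2066 → Feb 19, 2067: 365 days.
Feb 19, 2067 → Feb 19, 2068: 365 days.
Feb 19, 2068 → Mar 19, 2068: 29 days (February has 29).
Mar 19, 2068 → Apr 19, 2068: 31 days (March has 31).
Apr 19, 2068 → May 19, 2068: 30 days (April has 30).
May 19, 2068 → Jun 19, 2068: 31 days (May has 31).
Jun 19, 2068 → Jul 19, 2068: 30 days (June has 30).
Jul 19, 2068 → Aug 19, 2068: 31 days (July has 31).
Aug 19, 2068 → Sep 19, 2068: 31 days (August has 31).
Sep 19, 2068 → Oct 19, 2068: 30 days (September has 30).
Oct 19, 2068 → Nov 19, 2068: 31 days (October has 31).
Nov 19, 2068 → Dec 19, 2068: 30 days (November has 30).
Dec 19, 2068 → Dec 22, 2068: 3 days.
Total: 4690 days.

4690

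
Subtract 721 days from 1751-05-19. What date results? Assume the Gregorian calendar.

May 28, 1749

−365 (one year) → May 19, 1750 (356 left).
−19 → Apr 30, 1750 (end of Apr, 30 days; 337 left).
−30 → Mar 31, 1750 (end of Mar, 31 days; 307 left).
−31 → Feb 28, 1750 (end of Feb, 28 days; 276 left).
−28 → Jan 31, 1750 (end of Jan, 31 days; 248 left).
−31 → Dec 31, 1749 (end of Dec, 31 days; 217 left).
−31 → Nov 30, 1749 (end of Nov, 30 days; 186 left).
−30 → Oct 31, 1749 (end of Oct, 31 days; 156 left).
−31 → Sep 30, 1749 (end of Sep, 30 days; 125 left).
−30 → Aug 31, 1749 (end of Aug, 31 days; 95 left).
−31 → Jul 31, 1749 (end of Jul, 31 days; 64 left).
−31 → Jun 30, 1749 (end of Jun, 30 days; 33 left).
−30 → May 31, 1749 (end of May, 31 days; 3 left).
−3 → May 28, 1749.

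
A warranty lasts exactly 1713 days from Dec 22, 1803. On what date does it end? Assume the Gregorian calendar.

August 30, 1808

+366 (one year; includes Feb 29, 1804) → Dec 22, 1804 (1347 left).
+365 (one year) → Dec 22, 1805 (982 left).
+365 (one year) → Dec 22, 1806 (617 left).
+365 (one year) → Dec 22, 1807 (252 left).
Dec has 31 days: +10 → Jan 1, 1808 (242 left).
Jan has 31 days: +31 → Feb 1, 1808 (211 left).
Feb has 29 days: +29 → Mar 1, 1808 (182 left).
Mar has 31 days: +31 → Apr 1, 1808 (151 left).
Apr has 30 days: +30 → May 1, 1808 (121 left).
May has 31 days: +31 → Jun 1, 1808 (90 left).
Jun has 30 days: +30 → Jul 1, 1808 (60 left).
Jul has 31 days: +31 → Aug 1, 1808 (29 left).
+29 → Aug 30, 1808.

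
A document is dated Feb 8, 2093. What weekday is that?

Sunday

Doomsday rule: the anchor day for the 2000s is Tuesday. For year 93: 93÷12 = 7 r 9, and 9÷4 = 2, so 7+9+2 = 18.
Tuesday + 18 ≡ Saturday — that's 2093's doomsday.
In February the doomsday date is Feb 28 (2093 is not a leap year).
Feb 8 is 20 days before Feb 28; 20 mod 7 = 6, so Saturday − 6 = Sunday.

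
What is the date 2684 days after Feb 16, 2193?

June 24, 2200

+365 (one year) → Feb 16, 2194 (2319 left).
+365 (one year) → Feb 16, 2195 (1954 left).
+365 (one year) → Feb 16, 2196 (1589 left).
+366 (one year; includes Feb 29, 2196) → Feb 16, 2197 (1223 left).
+365 (one year) → Feb 16, 2198 (858 left).
+365 (one year) → Feb 16, 2199 (493 left).
+365 (one year) → Feb 16, 2200 (128 left).
Feb has 28 days: +13 → Mar 1, 2200 (115 left).
Mar has 31 days: +31 → Apr 1, 2200 (84 left).
Apr has 30 days: +30 → May 1, 2200 (54 left).
May has 31 days: +31 → Jun 1, 2200 (23 left).
+23 → Jun 24, 2200.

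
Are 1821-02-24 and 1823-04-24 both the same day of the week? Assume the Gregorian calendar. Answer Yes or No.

From Feb 24, 1821 to Apr 24, 1823 is 789 days.
789 mod 7 = 5, so they are different weekdays.
(Feb 24, 1821 is a Saturday; Apr 24, 1823 is a Thursday.)

No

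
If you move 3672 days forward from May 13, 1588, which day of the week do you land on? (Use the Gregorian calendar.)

First find the weekday of May 13, 1588. Doomsday rule: the anchor day for the 1500s is Wednesday. For year 88: 88÷12 = 7 r 4, and 4÷4 = 1, so 7+4+1 = 12.
Wednesday + 12 ≡ Monday — that's 1588's doomsday.
In May the doomsday date is May 9.
May 13 is 4 days after May 9; 4 mod 7 = 4, so Monday + 4 = Friday.
3672 mod 7 = 4, so 3672 days after a Friday is Friday + 4 = Tuesday.

Tuesday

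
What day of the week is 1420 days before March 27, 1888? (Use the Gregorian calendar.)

First find the weekday of Mar 27, 1888. Doomsday rule: the anchor day for the 1800s is Friday. For year 88: 88÷12 = 7 r 4, and 4÷4 = 1, so 7+4+1 = 12.
Friday + 12 ≡ Wednesday — that's 1888's doomsday.
In March the doomsday date is Mar 14.
Mar 27 is 13 days after Mar 14; 13 mod 7 = 6, so Wednesday + 6 = Tuesday.
1420 mod 7 = 6, so 1420 days before a Tuesday is Tuesday − 6 = Wednesday.

Wednesday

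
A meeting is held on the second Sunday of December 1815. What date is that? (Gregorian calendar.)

December 1, 1815 is a Friday.
The first Sunday is therefore December 3 (2 days later).
The second Sunday is 3 + 1×7 = December 10.

December 10, 1815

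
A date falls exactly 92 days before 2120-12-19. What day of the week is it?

First find the weekday of Dec 19, 2120. Doomsday rule: the anchor day for the 2100s is Sunday. For year 20: 20÷12 = 1 r 8, and 8÷4 = 2, so 1+8+2 = 11.
Sunday + 11 ≡ Thursday — that's 2120's doomsday.
In December the doomsday date is Dec 12.
Dec 19 is 7 days after Dec 12; 7 mod 7 = 0, so Thursday + 0 = Thursday.
92 mod 7 = 1, so 92 days before a Thursday is Thursday − 1 = Wednesday.

Wednesday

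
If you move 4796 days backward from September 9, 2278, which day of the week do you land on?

Sunday

Sep 9, 2278 is a Monday.
4796 mod 7 = 1, so 4796 days before a Monday is Monday − 1 = Sunday.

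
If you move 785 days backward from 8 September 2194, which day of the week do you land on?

First find the weekday of Sep 8, 2194. Doomsday rule: the anchor day for the 2100s is Sunday. For year 94: 94÷12 = 7 r 10, and 10÷4 = 2, so 7+10+2 = 19.
Sunday + 19 ≡ Friday — that's 2194's doomsday.
In September the doomsday date is Sep 5.
Sep 8 is 3 days after Sep 5; 3 mod 7 = 3, so Friday + 3 = Monday.
785 mod 7 = 1, so 785 days before a Monday is Monday − 1 = Sunday.

Sunday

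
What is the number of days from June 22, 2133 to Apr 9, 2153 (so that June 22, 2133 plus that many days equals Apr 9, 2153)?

7231

Jun 22, 2133 → Jun 22, 2134: 365 days.
Jun 22, 2134 → Jun 22, 2135: 365 days.
Jun 22, 2135 → Jun 22, 2136: 366 days (Feb 29, 2136 is in that span).
Jun 22, 2136 → Jun 22, 2137: 365 days.
Jun 22, 2137 → Jun 22, 2138: 365 days.
Jun 22, 2138 → Jun 22, 2139: 365 days.
Jun 22, 2139 → Jun 22, 2140: 366 days (Feb 29, 2140 is in that span).
Jun 22, 2140 → Jun 22, 2141: 365 days.
Jun 22, 2141 → Jun 22, 2142: 365 days.
Jun 22, 2142 → Jun 22, 2143: 365 days.
Jun 22, 2143 → Jun 22, 2144: 366 days (Feb 29, 2144 is in that span).
Jun 22, 2144 → Jun 22, 2145: 365 days.
Jun 22, 2145 → Jun 22, 2146: 365 days.
Jun 22, 2146 → Jun 22, 2147: 365 days.
Jun 22, 2147 → Jun 22, 2148: 366 days (Feb 29, 2148 is in that span).
Jun 22, 2148 → Jun 22, 2149: 365 days.
Jun 22, 2149 → Jun 22, 2150: 365 days.
Jun 22, 2150 → Jun 22, 2151: 365 days.
Jun 22, 2151 → Jun 22, 2152: 366 days (Feb 29, 2152 is in that span).
Jun 22, 2152 → Jul 22, 2152: 30 days (June has 30).
Jul 22, 2152 → Aug 22, 2152: 31 days (July has 31).
Aug 22, 2152 → Sep 22, 2152: 31 days (August has 31).
Sep 22, 2152 → Oct 22, 2152: 30 days (September has 30).
Oct 22, 2152 → Nov 22, 2152: 31 days (October has 31).
Nov 22, 2152 → Dec 22, 2152: 30 days (November has 30).
Dec 22, 2152 → Jan 22, 2153: 31 days (December has 31).
Jan 22, 2153 → Feb 22, 2153: 31 days (January has 31).
Feb 22, 2153 → Mar 22, 2153: 28 days (February has 28).
Mar 22, 2153 → Apr 9, 2153: 18 days.
Total: 7231 days.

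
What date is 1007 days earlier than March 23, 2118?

June 20, 2115

−365 (one year) → Mar 23, 2117 (642 left).
−365 (one year) → Mar 23, 2116 (277 left).
−23 → Feb 29, 2116 (end of Feb, 29 days; 254 left).
−29 → Jan 31, 2116 (end of Jan, 31 days; 225 left).
−31 → Dec 31, 2115 (end of Dec, 31 days; 194 left).
−31 → Nov 30, 2115 (end of Nov, 30 days; 163 left).
−30 → Oct 31, 2115 (end of Oct, 31 days; 133 left).
−31 → Sep 30, 2115 (end of Sep, 30 days; 102 left).
−30 → Aug 31, 2115 (end of Aug, 31 days; 72 left).
−31 → Jul 31, 2115 (end of Jul, 31 days; 41 left).
−31 → Jun 30, 2115 (end of Jun, 30 days; 10 left).
−10 → Jun 20, 2115.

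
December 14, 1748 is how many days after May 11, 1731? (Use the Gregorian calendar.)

May 11, 1731 → May 11, 1732: 366 days (Feb 29, 1732 is in that span).
May 11, 1732 → May 11, 1733: 365 days.
May 11, 1733 → May 11, 1734: 365 days.
May 11, 1734 → May 11, 1735: 365 days.
May 11, 1735 → May 11, 1736: 366 days (Feb 29, 1736 is in that span).
May 11, 1736 → May 11, 1737: 365 days.
May 11, 1737 → May 11, 1738: 365 days.
May 11, 1738 → May 11, 1739: 365 days.
May 11, 1739 → May 11, 1740: 366 days (Feb 29, 1740 is in that span).
May 11, 1740 → May 11, 1741: 365 days.
May 11, 1741 → May 11, 1742: 365 days.
May 11, 1742 → May 11, 1743: 365 days.
May 11, 1743 → May 11, 1744: 366 days (Feb 29, 1744 is in that span).
May 11, 1744 → May 11, 1745: 365 days.
May 11, 1745 → May 11, 1746: 365 days.
May 11, 1746 → May 11, 1747: 365 days.
May 11, 1747 → May 11, 1748: 366 days (Feb 29, 1748 is in that span).
May 11, 1748 → Jun 11, 1748: 31 days (May has 31).
Jun 11, 1748 → Jul 11, 1748: 30 days (June has 30).
Jul 11, 1748 → Aug 11, 1748: 31 days (July has 31).
Aug 11, 1748 → Sep 11, 1748: 31 days (August has 31).
Sep 11, 1748 → Oct 11, 1748: 30 days (September has 30).
Oct 11, 1748 → Nov 11, 1748: 31 days (October has 31).
Nov 11, 1748 → Dec 11, 1748: 30 days (November has 30).
Dec 11, 1748 → Dec 14, 1748: 3 days.
Total: 6427 days.

6427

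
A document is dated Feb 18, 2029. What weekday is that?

Sunday

Doomsday rule: the anchor day for the 2000s is Tuesday. For year 29: 29÷12 = 2 r 5, and 5÷4 = 1, so 2+5+1 = 8.
Tuesday + 8 ≡ Wednesday — that's 2029's doomsday.
In February the doomsday date is Feb 28 (2029 is not a leap year).
Feb 18 is 10 days before Feb 28; 10 mod 7 = 3, so Wednesday − 3 = Sunday.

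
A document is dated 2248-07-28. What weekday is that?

Doomsday rule: the anchor day for the 2200s is Friday. For year 48: 48÷12 = 4 r 0, and 0÷4 = 0, so 4+0+0 = 4.
Friday + 4 ≡ Tuesday — that's 2248's doomsday.
In July the doomsday date is Jul 11.
Jul 28 is 17 days after Jul 11; 17 mod 7 = 3, so Tuesday + 3 = Friday.

Friday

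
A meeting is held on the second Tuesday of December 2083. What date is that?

December 1, 2083 is a Wednesday.
The first Tuesday is therefore December 7 (6 days later).
The second Tuesday is 7 + 1×7 = December 14.

December 14, 2083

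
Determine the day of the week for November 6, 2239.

Wednesday

Doomsday rule: the anchor day for the 2200s is Friday. For year 39: 39÷12 = 3 r 3, and 3÷4 = 0, so 3+3+0 = 6.
Friday + 6 ≡ Thursday — that's 2239's doomsday.
In November the doomsday date is Nov 7.
Nov 6 is 1 day before Nov 7; 1 mod 7 = 1, so Thursday − 1 = Wednesday.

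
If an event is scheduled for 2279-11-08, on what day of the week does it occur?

Doomsday rule: the anchor day for the 2200s is Friday. For year 79: 79÷12 = 6 r 7, and 7÷4 = 1, so 6+7+1 = 14.
Friday + 14 ≡ Friday — that's 2279's doomsday.
In November the doomsday date is Nov 7.
Nov 8 is 1 day after Nov 7; 1 mod 7 = 1, so Friday + 1 = Saturday.

Saturday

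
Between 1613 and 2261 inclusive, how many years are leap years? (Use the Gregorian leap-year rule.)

Multiples of 4 in [1613,2261]: 162.
Of those, multiples of 100: 6 (not leap unless ÷400).
Multiples of 400: 1.
Leap years = 162 − 6 + 1 = 157.

157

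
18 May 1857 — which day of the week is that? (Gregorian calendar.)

Monday

Doomsday rule: the anchor day for the 1800s is Friday. For year 57: 57÷12 = 4 r 9, and 9÷4 = 2, so 4+9+2 = 15.
Friday + 15 ≡ Saturday — that's 1857's doomsday.
In May the doomsday date is May 9.
May 18 is 9 days after May 9; 9 mod 7 = 2, so Saturday + 2 = Monday.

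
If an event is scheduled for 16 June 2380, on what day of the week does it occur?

Doomsday rule: the anchor day for the 2300s is Wednesday. For year 80: 80÷12 = 6 r 8, and 8÷4 = 2, so 6+8+2 = 16.
Wednesday + 16 ≡ Friday — that's 2380's doomsday.
In June the doomsday date is Jun 6.
Jun 16 is 10 days after Jun 6; 10 mod 7 = 3, so Friday + 3 = Monday.

Monday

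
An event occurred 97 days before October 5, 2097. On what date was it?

June 30, 2097

−5 → Sep 30, 2097 (end of Sep, 30 days; 92 left).
−30 → Aug 31, 2097 (end of Aug, 31 days; 62 left).
−31 → Jul 31, 2097 (end of Jul, 31 days; 31 left).
−31 → Jun 30, 2097 (end of Jun, 30 days; 0 left).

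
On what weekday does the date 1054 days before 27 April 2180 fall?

First find the weekday of Apr 27, 2180. Doomsday rule: the anchor day for the 2100s is Sunday. For year 80: 80÷12 = 6 r 8, and 8÷4 = 2, so 6+8+2 = 16.
Sunday + 16 ≡ Tuesday — that's 2180's doomsday.
In April the doomsday date is Apr 4.
Apr 27 is 23 days after Apr 4; 23 mod 7 = 2, so Tuesday + 2 = Thursday.
1054 mod 7 = 4, so 1054 days before a Thursday is Thursday − 4 = Sunday.

Sunday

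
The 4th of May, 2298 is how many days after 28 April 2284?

Apr 28, 2284 → Apr 28, 2285: 365 days.
Apr 28, 2285 → Apr 28, 2286: 365 days.
Apr 28, 2286 → Apr 28, 2287: 365 days.
Apr 28, 2287 → Apr 28, 2288: 366 days (Feb 29, 2288 is in that span).
Apr 28, 2288 → Apr 28, 2289: 365 days.
Apr 28, 2289 → Apr 28, 2290: 365 days.
Apr 28, 2290 → Apr 28, 2291: 365 days.
Apr 28, 2291 → Apr 28, 2292: 366 days (Feb 29, 2292 is in that span).
Apr 28, 2292 → Apr 28, 2293: 365 days.
Apr 28, 2293 → Apr 28, 2294: 365 days.
Apr 28, 2294 → Apr 28, 2295: 365 days.
Apr 28, 2295 → Apr 28, 2296: 366 days (Feb 29, 2296 is in that span).
Apr 28, 2296 → Apr 28, 2297: 365 days.
Apr 28, 2297 → May 28, 2297: 30 days (April has 30).
May 28, 2297 → Jun 28, 2297: 31 days (May has 31).
Jun 28, 2297 → Jul 28, 2297: 30 days (June has 30).
Jul 28, 2297 → Aug 28, 2297: 31 days (July has 31).
Aug 28, 2297 → Sep 28, 2297: 31 days (August has 31).
Sep 28, 2297 → Oct 28, 2297: 30 days (September has 30).
Oct 28, 2297 → Nov 28, 2297: 31 days (October has 31).
Nov 28, 2297 → Dec 28, 2297: 30 days (November has 30).
Dec 28, 2297 → Jan 28, 2298: 31 days (December has 31).
Jan 28, 2298 → Feb 28, 2298: 31 days (January has 31).
Feb 28, 2298 → Mar 28, 2298: 28 days (February has 28).
Mar 28, 2298 → Apr 28, 2298: 31 days (March has 31).
Apr 28, 2298 → May 4, 2298: 6 days.
Total: 5119 days.

5119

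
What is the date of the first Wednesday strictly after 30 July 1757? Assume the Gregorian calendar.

Jul 30, 1757 is a Saturday.
From Saturday to the next Wednesday is 4 days.
Jul 30, 1757 + 4 = Aug 3, 1757.

August 3, 1757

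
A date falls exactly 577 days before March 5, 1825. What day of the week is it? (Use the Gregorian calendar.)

Mar 5, 1825 is a Saturday.
577 mod 7 = 3, so 577 days before a Saturday is Saturday − 3 = Wednesday.

Wednesday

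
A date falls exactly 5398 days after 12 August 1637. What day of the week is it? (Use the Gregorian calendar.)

First find the weekday of Aug 12, 1637. Doomsday rule: the anchor day for the 1600s is Tuesday. For year 37: 37÷12 = 3 r 1, and 1÷4 = 0, so 3+1+0 = 4.
Tuesday + 4 ≡ Saturday — that's 1637's doomsday.
In August the doomsday date is Aug 8.
Aug 12 is 4 days after Aug 8; 4 mod 7 = 4, so Saturday + 4 = Wednesday.
5398 mod 7 = 1, so 5398 days after a Wednesday is Wednesday + 1 = Thursday.

Thursday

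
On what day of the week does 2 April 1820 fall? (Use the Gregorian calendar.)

Sunday

Doomsday rule: the anchor day for the 1800s is Friday. For year 20: 20÷12 = 1 r 8, and 8÷4 = 2, so 1+8+2 = 11.
Friday + 11 ≡ Tuesday — that's 1820's doomsday.
In April the doomsday date is Apr 4.
Apr 2 is 2 days before Apr 4; 2 mod 7 = 2, so Tuesday − 2 = Sunday.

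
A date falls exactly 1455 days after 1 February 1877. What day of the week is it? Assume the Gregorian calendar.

Feb 1, 1877 is a Thursday.
1455 mod 7 = 6, so 1455 days after a Thursday is Thursday + 6 = Wednesday.

Wednesday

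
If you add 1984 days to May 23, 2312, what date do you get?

October 28, 2317

+365 (one year) → May 23, 2313 (1619 left).
+365 (one year) → May 23, 2314 (1254 left).
+365 (one year) → May 23, 2315 (889 left).
+366 (one year; includes Feb 29, 2316) → May 23, 2316 (523 left).
+365 (one year) → May 23, 2317 (158 left).
May has 31 days: +9 → Jun 1, 2317 (149 left).
Jun has 30 days: +30 → Jul 1, 2317 (119 left).
Jul has 31 days: +31 → Aug 1, 2317 (88 left).
Aug has 31 days: +31 → Sep 1, 2317 (57 left).
Sep has 30 days: +30 → Oct 1, 2317 (27 left).
+27 → Oct 28, 2317.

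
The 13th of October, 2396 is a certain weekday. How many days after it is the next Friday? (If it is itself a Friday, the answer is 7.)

Oct 13, 2396 is a Sunday.
From Sunday to the next Friday is 5 days.

5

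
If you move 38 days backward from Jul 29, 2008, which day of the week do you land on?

First find the weekday of Jul 29, 2008. Doomsday rule: the anchor day for the 2000s is Tuesday. For year 08: 8÷12 = 0 r 8, and 8÷4 = 2, so 0+8+2 = 10.
Tuesday + 10 ≡ Friday — that's 2008's doomsday.
In July the doomsday date is Jul 11.
Jul 29 is 18 days after Jul 11; 18 mod 7 = 4, so Friday + 4 = Tuesday.
38 mod 7 = 3, so 38 days before a Tuesday is Tuesday − 3 = Saturday.

Saturday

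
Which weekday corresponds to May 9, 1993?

Sunday

January 1, 1993 is a Friday.
Jan 1, 1993 → Feb 1, 1993: 31 days (January has 31).
Feb 1, 1993 → Mar 1, 1993: 28 days (February has 28).
Mar 1, 1993 → Apr 1, 1993: 31 days (March has 31).
Apr 1, 1993 → May 1, 1993: 30 days (April has 30).
May 1, 1993 → May 9, 1993: 8 days.
Total: 128 days.
128 mod 7 = 2, so Friday + 2 = Sunday.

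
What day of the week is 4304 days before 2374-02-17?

Feb 17, 2374 is a Sunday.
4304 mod 7 = 6, so 4304 days before a Sunday is Sunday − 6 = Monday.

Monday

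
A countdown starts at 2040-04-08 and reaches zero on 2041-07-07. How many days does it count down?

Apr 8, 2040 → Apr 8, 2041: 365 days.
Apr 8, 2041 → May 8, 2041: 30 days (April has 30).
May 8, 2041 → Jun 8, 2041: 31 days (May has 31).
Jun 8, 2041 → Jul 7, 2041: 29 days.
Total: 455 days.

455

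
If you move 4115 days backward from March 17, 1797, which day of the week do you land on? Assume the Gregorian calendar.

Mar 17, 1797 is a Friday.
4115 mod 7 = 6, so 4115 days before a Friday is Friday − 6 = Saturday.

Saturday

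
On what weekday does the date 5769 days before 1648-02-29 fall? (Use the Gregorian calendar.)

Feb 29, 1648 is a Saturday.
5769 mod 7 = 1, so 5769 days before a Saturday is Saturday − 1 = Friday.

Friday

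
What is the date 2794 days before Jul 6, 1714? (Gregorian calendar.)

−365 (one year) → Jul 6, 1713 (2429 left).
−365 (one year) → Jul 6, 1712 (2064 left).
−366 (one year; includes Feb 29, 1712) → Jul 6, 1711 (1698 left).
−365 (one year) → Jul 6, 1710 (1333 left).
−365 (one year) → Jul 6, 1709 (968 left).
−365 (one year) → Jul 6, 1708 (603 left).
−366 (one year; includes Feb 29, 1708) → Jul 6, 1707 (237 left).
−6 → Jun 30, 1707 (end of Jun, 30 days; 231 left).
−30 → May 31, 1707 (end of May, 31 days; 201 left).
−31 → Apr 30, 1707 (end of Apr, 30 days; 170 left).
−30 → Mar 31, 1707 (end of Mar, 31 days; 140 left).
−31 → Feb 28, 1707 (end of Feb, 28 days; 109 left).
−28 → Jan 31, 1707 (end of Jan, 31 days; 81 left).
−31 → Dec 31, 1706 (end of Dec, 31 days; 50 left).
−31 → Nov 30, 1706 (end of Nov, 30 days; 19 left).
−19 → Nov 11, 1706.

November 11, 1706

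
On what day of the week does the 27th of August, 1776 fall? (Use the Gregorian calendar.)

Doomsday rule: the anchor day for the 1700s is Sunday. For year 76: 76÷12 = 6 r 4, and 4÷4 = 1, so 6+4+1 = 11.
Sunday + 11 ≡ Thursday — that's 1776's doomsday.
In August the doomsday date is Aug 8.
Aug 27 is 19 days after Aug 8; 19 mod 7 = 5, so Thursday + 5 = Tuesday.

Tuesday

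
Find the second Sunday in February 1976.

February 8, 1976

February 1, 1976 is a Sunday.
The first Sunday is therefore February 1 (same day).
The second Sunday is 1 + 1×7 = February 8.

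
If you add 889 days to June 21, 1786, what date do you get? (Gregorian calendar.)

+365 (one year) → Jun 21, 1787 (524 left).
+366 (one year; includes Feb 29, 1788) → Jun 21, 1788 (158 left).
Jun has 30 days: +10 → Jul 1, 1788 (148 left).
Jul has 31 days: +31 → Aug 1, 1788 (117 left).
Aug has 31 days: +31 → Sep 1, 1788 (86 left).
Sep has 30 days: +30 → Oct 1, 1788 (56 left).
Oct has 31 days: +31 → Nov 1, 1788 (25 left).
+25 → Nov 26, 1788.

November 26, 1788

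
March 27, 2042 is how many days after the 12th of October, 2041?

166

Oct 12, 2041 → Nov 12, 2041: 31 days (October has 31).
Nov 12, 2041 → Dec 12, 2041: 30 days (November has 30).
Dec 12, 2041 → Jan 12, 2042: 31 days (December has 31).
Jan 12, 2042 → Feb 12, 2042: 31 days (January has 31).
Feb 12, 2042 → Mar 12, 2042: 28 days (February has 28).
Mar 12, 2042 → Mar 27, 2042: 15 days.
Total: 166 days.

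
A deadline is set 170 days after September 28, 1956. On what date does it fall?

Sep has 30 days: +3 → Oct 1, 1956 (167 left).
Oct has 31 days: +31 → Nov 1, 1956 (136 left).
Nov has 30 days: +30 → Dec 1, 1956 (106 left).
Dec has 31 days: +31 → Jan 1, 1957 (75 left).
Jan has 31 days: +31 → Feb 1, 1957 (44 left).
Feb has 28 days: +28 → Mar 1, 1957 (16 left).
+16 → Mar 17, 1957.

March 17, 1957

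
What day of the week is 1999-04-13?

Doomsday rule: the anchor day for the 1900s is Wednesday. For year 99: 99÷12 = 8 r 3, and 3÷4 = 0, so 8+3+0 = 11.
Wednesday + 11 ≡ Sunday — that's 1999's doomsday.
In April the doomsday date is Apr 4.
Apr 13 is 9 days after Apr 4; 9 mod 7 = 2, so Sunday + 2 = Tuesday.

Tuesday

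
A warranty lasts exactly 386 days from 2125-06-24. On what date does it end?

July 15, 2126

Jun has 30 days: +7 → Jul 1, 2125 (379 left).
Jul has 31 days: +31 → Aug 1, 2125 (348 left).
Aug has 31 days: +31 → Sep 1, 2125 (317 left).
Sep has 30 days: +30 → Oct 1, 2125 (287 left).
Oct has 31 days: +31 → Nov 1, 2125 (256 left).
Nov has 30 days: +30 → Dec 1, 2125 (226 left).
Dec has 31 days: +31 → Jan 1, 2126 (195 left).
Jan has 31 days: +31 → Feb 1, 2126 (164 left).
Feb has 28 days: +28 → Mar 1, 2126 (136 left).
Mar has 31 days: +31 → Apr 1, 2126 (105 left).
Apr has 30 days: +30 → May 1, 2126 (75 left).
May has 31 days: +31 → Jun 1, 2126 (44 left).
Jun has 30 days: +30 → Jul 1, 2126 (14 left).
+14 → Jul 15, 2126.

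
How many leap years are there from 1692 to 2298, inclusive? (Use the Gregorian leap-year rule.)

147

Multiples of 4 in [1692,2298]: 152.
Of those, multiples of 100: 6 (not leap unless ÷400).
Multiples of 400: 1.
Leap years = 152 − 6 + 1 = 147.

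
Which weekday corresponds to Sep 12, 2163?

Monday

Doomsday rule: the anchor day for the 2100s is Sunday. For year 63: 63÷12 = 5 r 3, and 3÷4 = 0, so 5+3+0 = 8.
Sunday + 8 ≡ Monday — that's 2163's doomsday.
In September the doomsday date is Sep 5.
Sep 12 is 7 days after Sep 5; 7 mod 7 = 0, so Monday + 0 = Monday.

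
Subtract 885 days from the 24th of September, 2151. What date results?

April 22, 2149

−365 (one year) → Sep 24, 2150 (520 left).
−365 (one year) → Sep 24, 2149 (155 left).
−24 → Aug 31, 2149 (end of Aug, 31 days; 131 left).
−31 → Jul 31, 2149 (end of Jul, 31 days; 100 left).
−31 → Jun 30, 2149 (end of Jun, 30 days; 69 left).
−30 → May 31, 2149 (end of May, 31 days; 39 left).
−31 → Apr 30, 2149 (end of Apr, 30 days; 8 left).
−8 → Apr 22, 2149.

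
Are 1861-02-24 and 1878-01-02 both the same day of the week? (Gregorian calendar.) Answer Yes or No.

From Feb 24, 1861 to Jan 2, 1878 is 6156 days.
6156 mod 7 = 3, so they are different weekdays.
(Feb 24, 1861 is a Sunday; Jan 2, 1878 is a Wednesday.)

No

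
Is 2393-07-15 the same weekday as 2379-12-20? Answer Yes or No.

Yes

From Dec 20, 2379 to Jul 15, 2393 is 4956 days.
4956 mod 7 = 0, so they are the same weekday.
(Dec 20, 2379 is a Thursday; Jul 15, 2393 is a Thursday.)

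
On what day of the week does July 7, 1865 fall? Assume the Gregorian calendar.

Friday

Doomsday rule: the anchor day for the 1800s is Friday. For year 65: 65÷12 = 5 r 5, and 5÷4 = 1, so 5+5+1 = 11.
Friday + 11 ≡ Tuesday — that's 1865's doomsday.
In July the doomsday date is Jul 11.
Jul 7 is 4 days before Jul 11; 4 mod 7 = 4, so Tuesday − 4 = Friday.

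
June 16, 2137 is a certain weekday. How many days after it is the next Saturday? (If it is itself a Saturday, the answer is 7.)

6

Jun 16, 2137 is a Sunday.
From Sunday to the next Saturday is 6 days.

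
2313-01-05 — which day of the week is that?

Doomsday rule: the anchor day for the 2300s is Wednesday. For year 13: 13÷12 = 1 r 1, and 1÷4 = 0, so 1+1+0 = 2.
Wednesday + 2 ≡ Friday — that's 2313's doomsday.
In January the doomsday date is Jan 3 (2313 is not a leap year).
Jan 5 is 2 days after Jan 3; 2 mod 7 = 2, so Friday + 2 = Sunday.

Sunday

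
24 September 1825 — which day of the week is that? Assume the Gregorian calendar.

Doomsday rule: the anchor day for the 1800s is Friday. For year 25: 25÷12 = 2 r 1, and 1÷4 = 0, so 2+1+0 = 3.
Friday + 3 ≡ Monday — that's 1825's doomsday.
In September the doomsday date is Sep 5.
Sep 24 is 19 days after Sep 5; 19 mod 7 = 5, so Monday + 5 = Saturday.

Saturday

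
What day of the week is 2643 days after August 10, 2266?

Tuesday

Aug 10, 2266 is a Friday.
2643 mod 7 = 4, so 2643 days after a Friday is Friday + 4 = Tuesday.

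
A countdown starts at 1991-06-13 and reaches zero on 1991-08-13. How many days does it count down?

61

Jun 13, 1991 → Jul 13, 1991: 30 days (June has 30).
Jul 13, 1991 → Aug 13, 1991: 31 days.
Total: 61 days.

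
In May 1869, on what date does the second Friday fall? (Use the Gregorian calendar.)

May 1, 1869 is a Saturday.
The first Friday is therefore May 7 (6 days later).
The second Friday is 7 + 1×7 = May 14.

May 14, 1869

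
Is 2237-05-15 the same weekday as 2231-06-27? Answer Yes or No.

Yes

From Jun 27, 2231 to May 15, 2237 is 2149 days.
2149 mod 7 = 0, so they are the same weekday.
(Jun 27, 2231 is a Monday; May 15, 2237 is a Monday.)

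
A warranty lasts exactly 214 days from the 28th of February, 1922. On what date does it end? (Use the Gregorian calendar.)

Feb has 28 days: +1 → Mar 1, 1922 (213 left).
Mar has 31 days: +31 → Apr 1, 1922 (182 left).
Apr has 30 days: +30 → May 1, 1922 (152 left).
May has 31 days: +31 → Jun 1, 1922 (121 left).
Jun has 30 days: +30 → Jul 1, 1922 (91 left).
Jul has 31 days: +31 → Aug 1, 1922 (60 left).
Aug has 31 days: +31 → Sep 1, 1922 (29 left).
+29 → Sep 30, 1922.

September 30, 1922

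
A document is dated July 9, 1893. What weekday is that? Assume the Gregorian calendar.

Sunday

Doomsday rule: the anchor day for the 1800s is Friday. For year 93: 93÷12 = 7 r 9, and 9÷4 = 2, so 7+9+2 = 18.
Friday + 18 ≡ Tuesday — that's 1893's doomsday.
In July the doomsday date is Jul 11.
Jul 9 is 2 days before Jul 11; 2 mod 7 = 2, so Tuesday − 2 = Sunday.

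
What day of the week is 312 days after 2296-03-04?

First find the weekday of Mar 4, 2296. Doomsday rule: the anchor day for the 2200s is Friday. For year 96: 96÷12 = 8 r 0, and 0÷4 = 0, so 8+0+0 = 8.
Friday + 8 ≡ Saturday — that's 2296's doomsday.
In March the doomsday date is Mar 14.
Mar 4 is 10 days before Mar 14; 10 mod 7 = 3, so Saturday − 3 = Wednesday.
312 mod 7 = 4, so 312 days after a Wednesday is Wednesday + 4 = Sunday.

Sunday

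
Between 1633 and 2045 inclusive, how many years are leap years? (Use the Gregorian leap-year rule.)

Multiples of 4 in [1633,2045]: 103.
Of those, multiples of 100: 4 (not leap unless ÷400).
Multiples of 400: 1.
Leap years = 103 − 4 + 1 = 100.

100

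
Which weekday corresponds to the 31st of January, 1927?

January 1, 1927 is a Saturday.
Jan 1, 1927 → Jan 31, 1927: 30 days.
Total: 30 days.
30 mod 7 = 2, so Saturday + 2 = Monday.

Monday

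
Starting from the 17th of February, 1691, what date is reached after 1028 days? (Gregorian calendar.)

+365 (one year) → Feb 17, 1692 (663 left).
+366 (one year; includes Feb 29, 1692) → Feb 17, 1693 (297 left).
Feb has 28 days: +12 → Mar 1, 1693 (285 left).
Mar has 31 days: +31 → Apr 1, 1693 (254 left).
Apr has 30 days: +30 → May 1, 1693 (224 left).
May has 31 days: +31 → Jun 1, 1693 (193 left).
Jun has 30 days: +30 → Jul 1, 1693 (163 left).
Jul has 31 days: +31 → Aug 1, 1693 (132 left).
Aug has 31 days: +31 → Sep 1, 1693 (101 left).
Sep has 30 days: +30 → Oct 1, 1693 (71 left).
Oct has 31 days: +31 → Nov 1, 1693 (40 left).
Nov has 30 days: +30 → Dec 1, 1693 (10 left).
+10 → Dec 11, 1693.

December 11, 1693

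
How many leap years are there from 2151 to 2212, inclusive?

15

Multiples of 4 in [2151,2212]: 16.
Of those, multiples of 100: 1 (not leap unless ÷400).
Multiples of 400: 0.
Leap years = 16 − 1 + 0 = 15.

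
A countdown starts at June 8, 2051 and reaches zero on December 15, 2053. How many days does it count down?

Jun 8, 2051 → Jun 8, 2052: 366 days (Feb 29, 2052 is in that span).
Jun 8, 2052 → Jun 8, 2053: 365 days.
Jun 8, 2053 → Jul 8, 2053: 30 days (June has 30).
Jul 8, 2053 → Aug 8, 2053: 31 days (July has 31).
Aug 8, 2053 → Sep 8, 2053: 31 days (August has 31).
Sep 8, 2053 → Oct 8, 2053: 30 days (September has 30).
Oct 8, 2053 → Nov 8, 2053: 31 days (October has 31).
Nov 8, 2053 → Dec 8, 2053: 30 days (November has 30).
Dec 8, 2053 → Dec 15, 2053: 7 days.
Total: 921 days.

921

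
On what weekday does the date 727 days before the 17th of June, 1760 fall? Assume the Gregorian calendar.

First find the weekday of Jun 17, 1760. Doomsday rule: the anchor day for the 1700s is Sunday. For year 60: 60÷12 = 5 r 0, and 0÷4 = 0, so 5+0+0 = 5.
Sunday + 5 ≡ Friday — that's 1760's doomsday.
In June the doomsday date is Jun 6.
Jun 17 is 11 days after Jun 6; 11 mod 7 = 4, so Friday + 4 = Tuesday.
727 mod 7 = 6, so 727 days before a Tuesday is Tuesday − 6 = Wednesday.

Wednesday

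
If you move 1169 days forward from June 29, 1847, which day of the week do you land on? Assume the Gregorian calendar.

First find the weekday of Jun 29, 1847. Doomsday rule: the anchor day for the 1800s is Friday. For year 47: 47÷12 = 3 r 11, and 11÷4 = 2, so 3+11+2 = 16.
Friday + 16 ≡ Sunday — that's 1847's doomsday.
In June the doomsday date is Jun 6.
Jun 29 is 23 days after Jun 6; 23 mod 7 = 2, so Sunday + 2 = Tuesday.
1169 mod 7 = 0, so 1169 days after a Tuesday is Tuesday + 0 = Tuesday.

Tuesday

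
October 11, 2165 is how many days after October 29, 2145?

7287

Oct 29, 2145 → Oct 29, 2146: 365 days.
Oct 29, 2146 → Oct 29, 2147: 365 days.
Oct 29, 2147 → Oct 29, 2148: 366 days (Feb 29, 2148 is in that span).
Oct 29, 2148 → Oct 29, 2149: 365 days.
Oct 29, 2149 → Oct 29, 2150: 365 days.
Oct 29, 2150 → Oct 29, 2151: 365 days.
Oct 29, 2151 → Oct 29, 2152: 366 days (Feb 29, 2152 is in that span).
Oct 29, 2152 → Oct 29, 2153: 365 days.
Oct 29, 2153 → Oct 29, 2154: 365 days.
Oct 29, 2154 → Oct 29, 2155: 365 days.
Oct 29, 2155 → Oct 29, 2156: 366 days (Feb 29, 2156 is in that span).
Oct 29, 2156 → Oct 29, 2157: 365 days.
Oct 29, 2157 → Oct 29, 2158: 365 days.
Oct 29, 2158 → Oct 29, 2159: 365 days.
Oct 29, 2159 → Oct 29, 2160: 366 days (Feb 29, 2160 is in that span).
Oct 29, 2160 → Oct 29, 2161: 365 days.
Oct 29, 2161 → Oct 29, 2162: 365 days.
Oct 29, 2162 → Oct 29, 2163: 365 days.
Oct 29, 2163 → Oct 29, 2164: 366 days (Feb 29, 2164 is in that span).
Oct 29, 2164 → Nov 29, 2164: 31 days (October has 31).
Nov 29, 2164 → Dec 29, 2164: 30 days (November has 30).
Dec 29, 2164 → Jan 29, 2165: 31 days (December has 31).
Jan 29, 2165 → Feb 28, 2165: 30 days (January has 31).
Feb 28, 2165 → Mar 28, 2165: 28 days (February has 28).
Mar 28, 2165 → Apr 28, 2165: 31 days (March has 31).
Apr 28, 2165 → May 28, 2165: 30 days (April has 30).
May 28, 2165 → Jun 28, 2165: 31 days (May has 31).
Jun 28, 2165 → Jul 28, 2165: 30 days (June has 30).
Jul 28, 2165 → Aug 28, 2165: 31 days (July has 31).
Aug 28, 2165 → Sep 28, 2165: 31 days (August has 31).
Sep 28, 2165 → Oct 11, 2165: 13 days.
Total: 7287 days.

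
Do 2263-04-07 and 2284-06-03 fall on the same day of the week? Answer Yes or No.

Yes

From Apr 7, 2263 to Jun 3, 2284 is 7728 days.
7728 mod 7 = 0, so they are the same weekday.
(Apr 7, 2263 is a Tuesday; Jun 3, 2284 is a Tuesday.)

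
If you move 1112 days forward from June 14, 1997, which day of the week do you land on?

Friday

First find the weekday of Jun 14, 1997. Doomsday rule: the anchor day for the 1900s is Wednesday. For year 97: 97÷12 = 8 r 1, and 1÷4 = 0, so 8+1+0 = 9.
Wednesday + 9 ≡ Friday — that's 1997's doomsday.
In June the doomsday date is Jun 6.
Jun 14 is 8 days after Jun 6; 8 mod 7 = 1, so Friday + 1 = Saturday.
1112 mod 7 = 6, so 1112 days after a Saturday is Saturday + 6 = Friday.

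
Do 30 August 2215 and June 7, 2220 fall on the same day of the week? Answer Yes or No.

Yes

From Aug 30, 2215 to Jun 7, 2220 is 1743 days.
1743 mod 7 = 0, so they are the same weekday.
(Aug 30, 2215 is a Wednesday; Jun 7, 2220 is a Wednesday.)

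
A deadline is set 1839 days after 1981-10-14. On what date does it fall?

+365 (one year) → Oct 14, 1982 (1474 left).
+365 (one year) → Oct 14, 1983 (1109 left).
+366 (one year; includes Feb 29, 1984) → Oct 14, 1984 (743 left).
+365 (one year) → Oct 14, 1985 (378 left).
Oct has 31 days: +18 → Nov 1, 1985 (360 left).
Nov has 30 days: +30 → Dec 1, 1985 (330 left).
Dec has 31 days: +31 → Jan 1, 1986 (299 left).
Jan has 31 days: +31 → Feb 1, 1986 (268 left).
Feb has 28 days: +28 → Mar 1, 1986 (240 left).
Mar has 31 days: +31 → Apr 1, 1986 (209 left).
Apr has 30 days: +30 → May 1, 1986 (179 left).
May has 31 days: +31 → Jun 1, 1986 (148 left).
Jun has 30 days: +30 → Jul 1, 1986 (118 left).
Jul has 31 days: +31 → Aug 1, 1986 (87 left).
Aug has 31 days: +31 → Sep 1, 1986 (56 left).
Sep has 30 days: +30 → Oct 1, 1986 (26 left).
+26 → Oct 27, 1986.

October 27, 1986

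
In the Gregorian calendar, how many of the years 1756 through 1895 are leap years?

34

Multiples of 4 in [1756,1895]: 35.
Of those, multiples of 100: 1 (not leap unless ÷400).
Multiples of 400: 0.
Leap years = 35 − 1 + 0 = 34.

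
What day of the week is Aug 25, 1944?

Friday

Doomsday rule: the anchor day for the 1900s is Wednesday. For year 44: 44÷12 = 3 r 8, and 8÷4 = 2, so 3+8+2 = 13.
Wednesday + 13 ≡ Tuesday — that's 1944's doomsday.
In August the doomsday date is Aug 8.
Aug 25 is 17 days after Aug 8; 17 mod 7 = 3, so Tuesday + 3 = Friday.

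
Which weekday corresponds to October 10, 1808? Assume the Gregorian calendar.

Monday

Doomsday rule: the anchor day for the 1800s is Friday. For year 08: 8÷12 = 0 r 8, and 8÷4 = 2, so 0+8+2 = 10.
Friday + 10 ≡ Monday — that's 1808's doomsday.
In October the doomsday date is Oct 10.
Oct 10 is the doomsday itself: Monday.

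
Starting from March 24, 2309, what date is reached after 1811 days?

+365 (one year) → Mar 24, 2310 (1446 left).
+365 (one year) → Mar 24, 2311 (1081 left).
+366 (one year; includes Feb 29, 2312) → Mar 24, 2312 (715 left).
+365 (one year) → Mar 24, 2313 (350 left).
Mar has 31 days: +8 → Apr 1, 2313 (342 left).
Apr has 30 days: +30 → May 1, 2313 (312 left).
May has 31 days: +31 → Jun 1, 2313 (281 left).
Jun has 30 days: +30 → Jul 1, 2313 (251 left).
Jul has 31 days: +31 → Aug 1, 2313 (220 left).
Aug has 31 days: +31 → Sep 1, 2313 (189 left).
Sep has 30 days: +30 → Oct 1, 2313 (159 left).
Oct has 31 days: +31 → Nov 1, 2313 (128 left).
Nov has 30 days: +30 → Dec 1, 2313 (98 left).
Dec has 31 days: +31 → Jan 1, 2314 (67 left).
Jan has 31 days: +31 → Feb 1, 2314 (36 left).
Feb has 28 days: +28 → Mar 1, 2314 (8 left).
+8 → Mar 9, 2314.

March 9, 2314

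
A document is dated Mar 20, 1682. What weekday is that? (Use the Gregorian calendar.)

Doomsday rule: the anchor day for the 1600s is Tuesday. For year 82: 82÷12 = 6 r 10, and 10÷4 = 2, so 6+10+2 = 18.
Tuesday + 18 ≡ Saturday — that's 1682's doomsday.
In March the doomsday date is Mar 14.
Mar 20 is 6 days after Mar 14; 6 mod 7 = 6, so Saturday + 6 = Friday.

Friday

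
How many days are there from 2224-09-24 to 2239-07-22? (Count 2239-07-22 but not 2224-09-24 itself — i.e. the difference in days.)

5414

Sep 24, 2224 → Sep 24, 2225: 365 days.
Sep 24, 2225 → Sep 24, 2226: 365 days.
Sep 24, 2226 → Sep 24, 2227: 365 days.
Sep 24, 2227 → Sep 24, 2228: 366 days (Feb 29, 2228 is in that span).
Sep 24, 2228 → Sep 24, 2229: 365 days.
Sep 24, 2229 → Sep 24, 2230: 365 days.
Sep 24, 2230 → Sep 24, 2231: 365 days.
Sep 24, 2231 → Sep 24, 2232: 366 days (Feb 29, 2232 is in that span).
Sep 24, 2232 → Sep 24, 2233: 365 days.
Sep 24, 2233 → Sep 24, 2234: 365 days.
Sep 24, 2234 → Sep 24, 2235: 365 days.
Sep 24, 2235 → Sep 24, 2236: 366 days (Feb 29, 2236 is in that span).
Sep 24, 2236 → Sep 24, 2237: 365 days.
Sep 24, 2237 → Sep 24, 2238: 365 days.
Sep 24, 2238 → Oct 24, 2238: 30 days (September has 30).
Oct 24, 2238 → Nov 24, 2238: 31 days (October has 31).
Nov 24, 2238 → Dec 24, 2238: 30 days (November has 30).
Dec 24, 2238 → Jan 24, 2239: 31 days (December has 31).
Jan 24, 2239 → Feb 24, 2239: 31 days (January has 31).
Feb 24, 2239 → Mar 24, 2239: 28 days (February has 28).
Mar 24, 2239 → Apr 24, 2239: 31 days (March has 31).
Apr 24, 2239 → May 24, 2239: 30 days (April has 30).
May 24, 2239 → Jun 24, 2239: 31 days (May has 31).
Jun 24, 2239 → Jul 22, 2239: 28 days.
Total: 5414 days.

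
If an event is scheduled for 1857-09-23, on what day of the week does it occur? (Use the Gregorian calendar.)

Doomsday rule: the anchor day for the 1800s is Friday. For year 57: 57÷12 = 4 r 9, and 9÷4 = 2, so 4+9+2 = 15.
Friday + 15 ≡ Saturday — that's 1857's doomsday.
In September the doomsday date is Sep 5.
Sep 23 is 18 days after Sep 5; 18 mod 7 = 4, so Saturday + 4 = Wednesday.

Wednesday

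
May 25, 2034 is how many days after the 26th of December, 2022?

Dec 26, 2022 → Dec 26, 2023: 365 days.
Dec 26, 2023 → Dec 26, 2024: 366 days (Feb 29, 2024 is in that span).
Dec 26, 2024 → Dec 26, 2025: 365 days.
Dec 26, 2025 → Dec 26, 2026: 365 days.
Dec 26, 2026 → Dec 26, 2027: 365 days.
Dec 26, 2027 → Dec 26, 2028: 366 days (Feb 29, 2028 is in that span).
Dec 26, 2028 → Dec 26, 2029: 365 days.
Dec 26, 2029 → Dec 26, 2030: 365 days.
Dec 26, 2030 → Dec 26, 2031: 365 days.
Dec 26, 2031 → Dec 26, 2032: 366 days (Feb 29, 2032 is in that span).
Dec 26, 2032 → Dec 26, 2033: 365 days.
Dec 26, 2033 → Jan 26, 2034: 31 days (December has 31).
Jan 26, 2034 → Feb 26, 2034: 31 days (January has 31).
Feb 26, 2034 → Mar 26, 2034: 28 days (February has 28).
Mar 26, 2034 → Apr 26, 2034: 31 days (March has 31).
Apr 26, 2034 → May 25, 2034: 29 days.
Total: 4168 days.

4168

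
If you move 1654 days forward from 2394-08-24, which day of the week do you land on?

Friday

First find the weekday of Aug 24, 2394. Doomsday rule: the anchor day for the 2300s is Wednesday. For year 94: 94÷12 = 7 r 10, and 10÷4 = 2, so 7+10+2 = 19.
Wednesday + 19 ≡ Monday — that's 2394's doomsday.
In August the doomsday date is Aug 8.
Aug 24 is 16 days after Aug 8; 16 mod 7 = 2, so Monday + 2 = Wednesday.
1654 mod 7 = 2, so 1654 days after a Wednesday is Wednesday + 2 = Friday.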